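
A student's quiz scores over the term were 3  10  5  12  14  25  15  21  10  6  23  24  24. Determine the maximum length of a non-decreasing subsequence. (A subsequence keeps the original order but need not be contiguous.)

9

Let dp[i] be the length of the longest such subsequence ending at index i:
i:      1  2  3  4  5  6  7  8  9 10 11 12 13
a[i]:   3 10  5 12 14 25 15 21 10  6 23 24 24
dp:     1  2  2  3  4  5  5  6  3  3  7  8  9
Maximum dp value is 9.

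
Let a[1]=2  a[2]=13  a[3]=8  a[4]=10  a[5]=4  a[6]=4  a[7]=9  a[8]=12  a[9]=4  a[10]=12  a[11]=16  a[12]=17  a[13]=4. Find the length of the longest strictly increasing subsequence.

Track the smallest tail for each achievable length (strict):
2 → extends → [2]
13 → extends → [2, 13]
8 → replaces 13 → [2, 8]
10 → extends → [2, 8, 10]
4 → replaces 8 → [2, 4, 10]
4 → already a tail → [2, 4, 10]
9 → replaces 10 → [2, 4, 9]
12 → extends → [2, 4, 9, 12]
4 → already a tail → [2, 4, 9, 12]
12 → already a tail → [2, 4, 9, 12]
16 → extends → [2, 4, 9, 12, 16]
17 → extends → [2, 4, 9, 12, 16, 17]
4 → already a tail → [2, 4, 9, 12, 16, 17]
Six tails, so the longest strictly increasing subsequence has length 6 (e.g. 2, 8, 10, 12, 16, 17).

6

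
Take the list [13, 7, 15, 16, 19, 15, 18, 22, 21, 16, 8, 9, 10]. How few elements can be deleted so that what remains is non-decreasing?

8

Fewest deletions = n − (longest non-decreasing subsequence).
i:      1  2  3  4  5  6  7  8  9 10 11 12 13
a[i]:  13  7 15 16 19 15 18 22 21 16  8  9 10
dp:     1  1  2  3  4  3  4  5  5  4  2  3  4
max dp = 5, so deletions = 13 − 5 = 8.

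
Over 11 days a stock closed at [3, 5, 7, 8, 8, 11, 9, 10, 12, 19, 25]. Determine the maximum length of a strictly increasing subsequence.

9

Let dp[i] be the length of the longest such subsequence ending at index i:
i:      1  2  3  4  5  6  7  8  9 10 11
a[i]:   3  5  7  8  8 11  9 10 12 19 25
dp:     1  2  3  4  4  5  5  6  7  8  9
Maximum dp value is 9.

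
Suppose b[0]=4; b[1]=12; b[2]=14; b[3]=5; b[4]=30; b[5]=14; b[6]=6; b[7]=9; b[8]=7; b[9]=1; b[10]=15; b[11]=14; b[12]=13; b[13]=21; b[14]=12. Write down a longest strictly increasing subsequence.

4, 5, 6, 9, 15, 21

Patience tails give the LIS length; then backtrack through the dp parents:
4 → extends → [4]
12 → extends → [4, 12]
14 → extends → [4, 12, 14]
5 → replaces 12 → [4, 5, 14]
30 → extends → [4, 5, 14, 30]
14 → already a tail → [4, 5, 14, 30]
6 → replaces 14 → [4, 5, 6, 30]
9 → replaces 30 → [4, 5, 6, 9]
7 → replaces 9 → [4, 5, 6, 7]
1 → replaces 4 → [1, 5, 6, 7]
15 → extends → [1, 5, 6, 7, 15]
14 → replaces 15 → [1, 5, 6, 7, 14]
13 → replaces 14 → [1, 5, 6, 7, 13]
21 → extends → [1, 5, 6, 7, 13, 21]
12 → replaces 13 → [1, 5, 6, 7, 12, 21]
Length 6; one witness is 4, 5, 6, 9, 15, 21.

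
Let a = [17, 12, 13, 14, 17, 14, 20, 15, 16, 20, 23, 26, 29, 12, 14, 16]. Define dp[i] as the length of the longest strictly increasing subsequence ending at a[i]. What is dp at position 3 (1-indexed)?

2

dp[i] = 1 + max{dp[j] : j<i, a[j]<a[i]} (or 1 if no such j):
i:      1  2  3  4  5  6  7  8  9 10 11 12 13 14 15 16
a[i]:  17 12 13 14 17 14 20 15 16 20 23 26 29 12 14 16
dp:     1  1  2  3  4  3  5  4  5  6  7  8  9  1  3  5
At index 3 the value is 2.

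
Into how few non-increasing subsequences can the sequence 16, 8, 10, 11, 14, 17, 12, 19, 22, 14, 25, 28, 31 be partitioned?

The minimum number of non-increasing subsequences covering a sequence equals the length of its longest strictly increasing subsequence.
LIS length is 10 (e.g. 8, 10, 11, 14, 17, 19, 22, 25, 28, 31), so 10 piles are needed.

10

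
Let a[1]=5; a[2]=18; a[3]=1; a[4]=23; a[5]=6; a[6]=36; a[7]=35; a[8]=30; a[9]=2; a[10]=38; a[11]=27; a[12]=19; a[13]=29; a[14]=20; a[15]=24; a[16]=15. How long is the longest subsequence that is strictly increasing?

5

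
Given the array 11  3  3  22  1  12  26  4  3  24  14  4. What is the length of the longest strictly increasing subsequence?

Track the smallest tail for each achievable length (strict):
11 → extends → [11]
3 → replaces 11 → [3]
3 → already a tail → [3]
22 → extends → [3, 22]
1 → replaces 3 → [1, 22]
12 → replaces 22 → [1, 12]
26 → extends → [1, 12, 26]
4 → replaces 12 → [1, 4, 26]
3 → replaces 4 → [1, 3, 26]
24 → replaces 26 → [1, 3, 24]
14 → replaces 24 → [1, 3, 14]
4 → replaces 14 → [1, 3, 4]
Three tails, so the longest strictly increasing subsequence has length 3 (e.g. 11, 22, 26).

3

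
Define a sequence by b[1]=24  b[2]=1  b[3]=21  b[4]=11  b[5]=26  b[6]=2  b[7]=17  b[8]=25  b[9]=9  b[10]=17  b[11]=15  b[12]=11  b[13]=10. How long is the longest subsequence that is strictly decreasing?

6

Negate each value so 'decreasing' becomes 'increasing', then run patience tails on the negated sequence:
-24 → extends → [-24]
-1 → extends → [-24, -1]
-21 → replaces -1 → [-24, -21]
-11 → extends → [-24, -21, -11]
-26 → replaces -24 → [-26, -21, -11]
-2 → extends → [-26, -21, -11, -2]
-17 → replaces -11 → [-26, -21, -17, -2]
-25 → replaces -21 → [-26, -25, -17, -2]
-9 → replaces -2 → [-26, -25, -17, -9]
-17 → already a tail → [-26, -25, -17, -9]
-15 → replaces -9 → [-26, -25, -17, -15]
-11 → extends → [-26, -25, -17, -15, -11]
-10 → extends → [-26, -25, -17, -15, -11, -10]
Six tails, so the longest strictly decreasing subsequence of the original has length 6.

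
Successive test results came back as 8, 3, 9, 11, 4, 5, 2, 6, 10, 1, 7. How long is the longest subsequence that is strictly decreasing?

Let dp[i] be the longest strictly decreasing subsequence ending at i:
i:      1  2  3  4  5  6  7  8  9 10 11
a[i]:   8  3  9 11  4  5  2  6 10  1  7
dp:     1  2  1  1  2  2  3  2  2  4  3
Maximum is 4.

4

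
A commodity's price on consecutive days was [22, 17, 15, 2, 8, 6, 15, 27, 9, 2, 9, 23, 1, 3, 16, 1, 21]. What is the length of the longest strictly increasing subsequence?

Track the smallest tail for each achievable length (strict):
22 → extends → [22]
17 → replaces 22 → [17]
15 → replaces 17 → [15]
2 → replaces 15 → [2]
8 → extends → [2, 8]
6 → replaces 8 → [2, 6]
15 → extends → [2, 6, 15]
27 → extends → [2, 6, 15, 27]
9 → replaces 15 → [2, 6, 9, 27]
2 → already a tail → [2, 6, 9, 27]
9 → already a tail → [2, 6, 9, 27]
23 → replaces 27 → [2, 6, 9, 23]
1 → replaces 2 → [1, 6, 9, 23]
3 → replaces 6 → [1, 3, 9, 23]
16 → replaces 23 → [1, 3, 9, 16]
1 → already a tail → [1, 3, 9, 16]
21 → extends → [1, 3, 9, 16, 21]
Five tails, so the longest strictly increasing subsequence has length 5 (e.g. 2, 8, 15, 16, 21).

5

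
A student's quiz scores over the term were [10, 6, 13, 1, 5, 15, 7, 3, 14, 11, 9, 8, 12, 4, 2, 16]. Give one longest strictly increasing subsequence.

1, 5, 7, 11, 12, 16

Patience tails give the LIS length; then backtrack through the dp parents:
10 → extends → [10]
6 → replaces 10 → [6]
13 → extends → [6, 13]
1 → replaces 6 → [1, 13]
5 → replaces 13 → [1, 5]
15 → extends → [1, 5, 15]
7 → replaces 15 → [1, 5, 7]
3 → replaces 5 → [1, 3, 7]
14 → extends → [1, 3, 7, 14]
11 → replaces 14 → [1, 3, 7, 11]
9 → replaces 11 → [1, 3, 7, 9]
8 → replaces 9 → [1, 3, 7, 8]
12 → extends → [1, 3, 7, 8, 12]
4 → replaces 7 → [1, 3, 4, 8, 12]
2 → replaces 3 → [1, 2, 4, 8, 12]
16 → extends → [1, 2, 4, 8, 12, 16]
Length 6; one witness is 1, 5, 7, 11, 12, 16.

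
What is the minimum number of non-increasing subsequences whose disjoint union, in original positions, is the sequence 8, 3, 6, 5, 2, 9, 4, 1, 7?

3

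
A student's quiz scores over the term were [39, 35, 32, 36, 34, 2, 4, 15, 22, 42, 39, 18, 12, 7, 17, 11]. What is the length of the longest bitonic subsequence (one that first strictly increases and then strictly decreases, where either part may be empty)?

9

inc[i] = longest strictly increasing subsequence ending at i; dec[i] = longest strictly decreasing subsequence starting at i:
i:      1  2  3  4  5  6  7  8  9 10 11 12 13 14 15 16
a[i]:  39 35 32 36 34  2  4 15 22 42 39 18 12  7 17 11
inc:    1  1  1  2  2  1  2  3  4  5  5  4  3  3  4  4
dec:    7  6  5  6  5  1  1  3  4  5  4  3  2  1  2  1
Best peak at i=10 (value 42): inc=5, dec=5, length 5+5−1 = 9.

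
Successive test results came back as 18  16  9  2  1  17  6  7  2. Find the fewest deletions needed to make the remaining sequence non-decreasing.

6

Fewest deletions = n − (longest non-decreasing subsequence).
Patience tails:
18 → extends → [18]
16 → replaces 18 → [16]
9 → replaces 16 → [9]
2 → replaces 9 → [2]
1 → replaces 2 → [1]
17 → extends → [1, 17]
6 → replaces 17 → [1, 6]
7 → extends → [1, 6, 7]
2 → replaces 6 → [1, 2, 7]
Longest non-decreasing subsequence has length 3, so deletions = 9 − 3 = 6.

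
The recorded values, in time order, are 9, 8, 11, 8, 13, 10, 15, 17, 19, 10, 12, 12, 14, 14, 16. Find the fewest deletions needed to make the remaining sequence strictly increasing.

Fewest deletions = n − (longest strictly increasing subsequence).
Patience tails:
9 → extends → [9]
8 → replaces 9 → [8]
11 → extends → [8, 11]
8 → already a tail → [8, 11]
13 → extends → [8, 11, 13]
10 → replaces 11 → [8, 10, 13]
15 → extends → [8, 10, 13, 15]
17 → extends → [8, 10, 13, 15, 17]
19 → extends → [8, 10, 13, 15, 17, 19]
10 → already a tail → [8, 10, 13, 15, 17, 19]
12 → replaces 13 → [8, 10, 12, 15, 17, 19]
12 → already a tail → [8, 10, 12, 15, 17, 19]
14 → replaces 15 → [8, 10, 12, 14, 17, 19]
14 → already a tail → [8, 10, 12, 14, 17, 19]
16 → replaces 17 → [8, 10, 12, 14, 16, 19]
Longest strictly increasing subsequence has length 6, so deletions = 15 − 6 = 9.

9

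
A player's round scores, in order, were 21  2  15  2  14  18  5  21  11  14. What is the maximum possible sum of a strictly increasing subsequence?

Let S[i] be the best sum of a strictly increasing subsequence ending at i:
i:      1  2  3  4  5  6  7  8  9 10
a[i]:  21  2 15  2 14 18  5 21 11 14
S:     21  2 17  2 16 35  7 56 18 32
Maximum is 56 (e.g. 2 + 15 + 18 + 21).

56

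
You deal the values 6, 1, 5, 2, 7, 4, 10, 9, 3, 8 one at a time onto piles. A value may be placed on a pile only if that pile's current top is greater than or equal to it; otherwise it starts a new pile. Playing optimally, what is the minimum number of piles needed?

4

Place each on the leftmost legal pile:
6 → new pile 1 (tops now [6])
1 → pile 1 (tops now [1])
5 → new pile 2 (tops now [1, 5])
2 → pile 2 (tops now [1, 2])
7 → new pile 3 (tops now [1, 2, 7])
4 → pile 3 (tops now [1, 2, 4])
10 → new pile 4 (tops now [1, 2, 4, 10])
9 → pile 4 (tops now [1, 2, 4, 9])
3 → pile 3 (tops now [1, 2, 3, 9])
8 → pile 4 (tops now [1, 2, 3, 8])
Four piles.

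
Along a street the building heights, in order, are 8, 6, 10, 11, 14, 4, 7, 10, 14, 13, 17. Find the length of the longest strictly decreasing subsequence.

3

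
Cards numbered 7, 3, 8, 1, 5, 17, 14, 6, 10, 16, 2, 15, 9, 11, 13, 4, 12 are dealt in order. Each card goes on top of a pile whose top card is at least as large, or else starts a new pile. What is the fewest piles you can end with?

6

The minimum number of non-increasing subsequences covering a sequence equals the length of its longest strictly increasing subsequence.
LIS length is 6 (e.g. 3, 5, 6, 10, 11, 13), so 6 piles are needed.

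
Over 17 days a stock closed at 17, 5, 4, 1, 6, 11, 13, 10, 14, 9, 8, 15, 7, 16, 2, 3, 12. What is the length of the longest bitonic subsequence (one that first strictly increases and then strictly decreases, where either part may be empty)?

inc[i] = longest strictly increasing subsequence ending at i; dec[i] = longest strictly decreasing subsequence starting at i:
i:      1  2  3  4  5  6  7  8  9 10 11 12 13 14 15 16 17
a[i]:  17  5  4  1  6 11 13 10 14  9  8 15  7 16  2  3 12
inc:    1  1  1  1  2  3  4  3  5  3  3  6  3  7  2  3  4
dec:    7  3  2  1  2  6  6  5  5  4  3  3  2  2  1  1  1
Best peak at i=7 (value 13): inc=4, dec=6, length 4+6−1 = 9.

9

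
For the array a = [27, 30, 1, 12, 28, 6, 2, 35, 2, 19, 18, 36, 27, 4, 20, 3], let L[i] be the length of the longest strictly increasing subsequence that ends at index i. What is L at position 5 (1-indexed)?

dp[i] = 1 + max{dp[j] : j<i, a[j]<a[i]} (or 1 if no such j):
i:      1  2  3  4  5  6  7  8  9 10 11 12 13 14 15 16
a[i]:  27 30  1 12 28  6  2 35  2 19 18 36 27  4 20  3
dp:     1  2  1  2  3  2  2  4  2  3  3  5  4  3  4  3
At index 5 the value is 3.

3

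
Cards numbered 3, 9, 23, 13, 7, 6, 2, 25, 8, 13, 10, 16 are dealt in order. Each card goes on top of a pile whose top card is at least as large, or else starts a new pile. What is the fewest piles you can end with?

The minimum number of non-increasing subsequences covering a sequence equals the length of its longest strictly increasing subsequence.
LIS length is 5 (e.g. 3, 7, 8, 13, 16), so 5 piles are needed.

5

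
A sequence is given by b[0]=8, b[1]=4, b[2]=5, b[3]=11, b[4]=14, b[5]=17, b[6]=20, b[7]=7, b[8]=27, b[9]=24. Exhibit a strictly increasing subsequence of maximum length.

Patience tails give the LIS length; then backtrack through the dp parents:
8 → extends → [8]
4 → replaces 8 → [4]
5 → extends → [4, 5]
11 → extends → [4, 5, 11]
14 → extends → [4, 5, 11, 14]
17 → extends → [4, 5, 11, 14, 17]
20 → extends → [4, 5, 11, 14, 17, 20]
7 → replaces 11 → [4, 5, 7, 14, 17, 20]
27 → extends → [4, 5, 7, 14, 17, 20, 27]
24 → replaces 27 → [4, 5, 7, 14, 17, 20, 24]
Length 7; one witness is 4, 5, 11, 14, 17, 20, 27.

4, 5, 11, 14, 17, 20, 27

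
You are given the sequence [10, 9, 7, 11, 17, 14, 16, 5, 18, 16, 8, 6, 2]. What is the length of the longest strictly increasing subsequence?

Track the smallest tail for each achievable length (strict):
10 → extends → [10]
9 → replaces 10 → [9]
7 → replaces 9 → [7]
11 → extends → [7, 11]
17 → extends → [7, 11, 17]
14 → replaces 17 → [7, 11, 14]
16 → extends → [7, 11, 14, 16]
5 → replaces 7 → [5, 11, 14, 16]
18 → extends → [5, 11, 14, 16, 18]
16 → already a tail → [5, 11, 14, 16, 18]
8 → replaces 11 → [5, 8, 14, 16, 18]
6 → replaces 8 → [5, 6, 14, 16, 18]
2 → replaces 5 → [2, 6, 14, 16, 18]
Five tails, so the longest strictly increasing subsequence has length 5 (e.g. 10, 11, 14, 16, 18).

5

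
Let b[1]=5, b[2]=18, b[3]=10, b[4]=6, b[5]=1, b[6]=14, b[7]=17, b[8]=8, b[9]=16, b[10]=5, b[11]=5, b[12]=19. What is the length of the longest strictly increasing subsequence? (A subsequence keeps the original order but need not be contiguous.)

Track the smallest tail for each achievable length (strict):
5 → extends → [5]
18 → extends → [5, 18]
10 → replaces 18 → [5, 10]
6 → replaces 10 → [5, 6]
1 → replaces 5 → [1, 6]
14 → extends → [1, 6, 14]
17 → extends → [1, 6, 14, 17]
8 → replaces 14 → [1, 6, 8, 17]
16 → replaces 17 → [1, 6, 8, 16]
5 → replaces 6 → [1, 5, 8, 16]
5 → already a tail → [1, 5, 8, 16]
19 → extends → [1, 5, 8, 16, 19]
Five tails, so the longest strictly increasing subsequence has length 5 (e.g. 5, 10, 14, 17, 19).

5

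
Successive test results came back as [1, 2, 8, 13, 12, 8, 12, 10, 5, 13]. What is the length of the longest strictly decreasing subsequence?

4

Negate each value so 'decreasing' becomes 'increasing', then run patience tails on the negated sequence:
-1 → extends → [-1]
-2 → replaces -1 → [-2]
-8 → replaces -2 → [-8]
-13 → replaces -8 → [-13]
-12 → extends → [-13, -12]
-8 → extends → [-13, -12, -8]
-12 → already a tail → [-13, -12, -8]
-10 → replaces -8 → [-13, -12, -10]
-5 → extends → [-13, -12, -10, -5]
-13 → already a tail → [-13, -12, -10, -5]
Four tails, so the longest strictly decreasing subsequence of the original has length 4.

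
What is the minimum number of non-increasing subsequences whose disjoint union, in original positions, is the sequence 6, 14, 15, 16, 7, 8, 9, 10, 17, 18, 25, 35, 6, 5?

9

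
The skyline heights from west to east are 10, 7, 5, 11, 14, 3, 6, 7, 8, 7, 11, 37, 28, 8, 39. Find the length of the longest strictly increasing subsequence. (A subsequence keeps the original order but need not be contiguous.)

7

Track the smallest tail for each achievable length (strict):
10 → extends → [10]
7 → replaces 10 → [7]
5 → replaces 7 → [5]
11 → extends → [5, 11]
14 → extends → [5, 11, 14]
3 → replaces 5 → [3, 11, 14]
6 → replaces 11 → [3, 6, 14]
7 → replaces 14 → [3, 6, 7]
8 → extends → [3, 6, 7, 8]
7 → already a tail → [3, 6, 7, 8]
11 → extends → [3, 6, 7, 8, 11]
37 → extends → [3, 6, 7, 8, 11, 37]
28 → replaces 37 → [3, 6, 7, 8, 11, 28]
8 → already a tail → [3, 6, 7, 8, 11, 28]
39 → extends → [3, 6, 7, 8, 11, 28, 39]
Seven tails, so the longest strictly increasing subsequence has length 7 (e.g. 5, 6, 7, 8, 11, 37, 39).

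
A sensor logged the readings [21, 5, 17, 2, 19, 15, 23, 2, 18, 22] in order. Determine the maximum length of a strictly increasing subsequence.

Let dp[i] be the length of the longest such subsequence ending at index i:
i:      1  2  3  4  5  6  7  8  9 10
a[i]:  21  5 17  2 19 15 23  2 18 22
dp:     1  1  2  1  3  2  4  1  3  4
Maximum dp value is 4.

4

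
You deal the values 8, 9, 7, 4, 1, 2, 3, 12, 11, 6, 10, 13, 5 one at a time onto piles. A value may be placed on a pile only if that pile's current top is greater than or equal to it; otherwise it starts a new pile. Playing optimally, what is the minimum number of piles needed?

Place each on the leftmost legal pile:
8 → new pile 1 (tops now [8])
9 → new pile 2 (tops now [8, 9])
7 → pile 1 (tops now [7, 9])
4 → pile 1 (tops now [4, 9])
1 → pile 1 (tops now [1, 9])
2 → pile 2 (tops now [1, 2])
3 → new pile 3 (tops now [1, 2, 3])
12 → new pile 4 (tops now [1, 2, 3, 12])
11 → pile 4 (tops now [1, 2, 3, 11])
6 → pile 4 (tops now [1, 2, 3, 6])
10 → new pile 5 (tops now [1, 2, 3, 6, 10])
13 → new pile 6 (tops now [1, 2, 3, 6, 10, 13])
5 → pile 4 (tops now [1, 2, 3, 5, 10, 13])
Six piles.

6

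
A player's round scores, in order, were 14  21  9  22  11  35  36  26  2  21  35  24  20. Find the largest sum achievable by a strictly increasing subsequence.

128

Let S[i] be the best sum of a strictly increasing subsequence ending at i:
i:       1   2   3   4   5   6   7   8   9  10  11  12  13
a[i]:   14  21   9  22  11  35  36  26   2  21  35  24  20
S:      14  35   9  57  20  92 128  83   2  41 118  81  40
Maximum is 128 (e.g. 14 + 21 + 22 + 35 + 36).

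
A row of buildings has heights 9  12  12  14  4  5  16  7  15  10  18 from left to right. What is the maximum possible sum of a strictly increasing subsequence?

Let S[i] be the best sum of a strictly increasing subsequence ending at i:
i:      1  2  3  4  5  6  7  8  9 10 11
a[i]:   9 12 12 14  4  5 16  7 15 10 18
S:      9 21 21 35  4  9 51 16 50 26 69
Maximum is 69 (e.g. 9 + 12 + 14 + 16 + 18).

69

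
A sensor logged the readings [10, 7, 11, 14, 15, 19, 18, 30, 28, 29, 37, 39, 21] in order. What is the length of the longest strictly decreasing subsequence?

3

Let dp[i] be the longest strictly decreasing subsequence ending at i:
i:      1  2  3  4  5  6  7  8  9 10 11 12 13
a[i]:  10  7 11 14 15 19 18 30 28 29 37 39 21
dp:     1  2  1  1  1  1  2  1  2  2  1  1  3
Maximum is 3.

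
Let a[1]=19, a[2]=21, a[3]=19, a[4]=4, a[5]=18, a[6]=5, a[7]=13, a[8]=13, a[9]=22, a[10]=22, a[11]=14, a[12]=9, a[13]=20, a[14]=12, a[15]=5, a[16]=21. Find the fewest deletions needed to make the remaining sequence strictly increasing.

Fewest deletions = n − (longest strictly increasing subsequence).
Patience tails:
19 → extends → [19]
21 → extends → [19, 21]
19 → already a tail → [19, 21]
4 → replaces 19 → [4, 21]
18 → replaces 21 → [4, 18]
5 → replaces 18 → [4, 5]
13 → extends → [4, 5, 13]
13 → already a tail → [4, 5, 13]
22 → extends → [4, 5, 13, 22]
22 → already a tail → [4, 5, 13, 22]
14 → replaces 22 → [4, 5, 13, 14]
9 → replaces 13 → [4, 5, 9, 14]
20 → extends → [4, 5, 9, 14, 20]
12 → replaces 14 → [4, 5, 9, 12, 20]
5 → already a tail → [4, 5, 9, 12, 20]
21 → extends → [4, 5, 9, 12, 20, 21]
Longest strictly increasing subsequence has length 6, so deletions = 16 − 6 = 10.

10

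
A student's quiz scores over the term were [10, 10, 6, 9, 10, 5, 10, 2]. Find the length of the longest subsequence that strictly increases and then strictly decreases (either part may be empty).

inc[i] = longest strictly increasing subsequence ending at i; dec[i] = longest strictly decreasing subsequence starting at i:
i:      1  2  3  4  5  6  7  8
a[i]:  10 10  6  9 10  5 10  2
inc:    1  1  1  2  3  1  3  1
dec:    4  4  3  3  3  2  2  1
Best peak at i=5 (value 10): inc=3, dec=3, length 3+3−1 = 5.

5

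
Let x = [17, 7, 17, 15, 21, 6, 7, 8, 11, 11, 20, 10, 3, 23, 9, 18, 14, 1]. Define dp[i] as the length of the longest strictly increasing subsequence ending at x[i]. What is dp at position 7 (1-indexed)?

dp[i] = 1 + max{dp[j] : j<i, x[j]<x[i]} (or 1 if no such j):
i:      1  2  3  4  5  6  7  8  9 10 11 12 13 14 15 16 17 18
x[i]:  17  7 17 15 21  6  7  8 11 11 20 10  3 23  9 18 14  1
dp:     1  1  2  2  3  1  2  3  4  4  5  4  1  6  4  5  5  1
At index 7 the value is 2.

2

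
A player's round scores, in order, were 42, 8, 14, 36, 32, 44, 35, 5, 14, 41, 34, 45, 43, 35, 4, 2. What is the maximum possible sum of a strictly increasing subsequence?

175

Let S[i] be the best sum of a strictly increasing subsequence ending at i:
i:       1   2   3   4   5   6   7   8   9  10  11  12  13  14  15  16
a[i]:   42   8  14  36  32  44  35   5  14  41  34  45  43  35   4   2
S:      42   8  22  58  54 102  89   5  22 130  88 175 173 123   4   2
Maximum is 175 (e.g. 8 + 14 + 32 + 35 + 41 + 45).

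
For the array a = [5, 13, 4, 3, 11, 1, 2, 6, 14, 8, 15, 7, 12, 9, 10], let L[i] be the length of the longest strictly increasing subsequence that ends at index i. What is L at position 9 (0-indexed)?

dp[i] = 1 + max{dp[j] : j<i, a[j]<a[i]} (or 1 if no such j):
i:      0  1  2  3  4  5  6  7  8  9 10 11 12 13 14
a[i]:   5 13  4  3 11  1  2  6 14  8 15  7 12  9 10
dp:     1  2  1  1  2  1  2  3  4  4  5  4  5  5  6
At index 9 the value is 4.

4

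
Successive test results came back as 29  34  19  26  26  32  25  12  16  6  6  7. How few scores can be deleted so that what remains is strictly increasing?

Fewest deletions = n − (longest strictly increasing subsequence).
Patience tails:
29 → extends → [29]
34 → extends → [29, 34]
19 → replaces 29 → [19, 34]
26 → replaces 34 → [19, 26]
26 → already a tail → [19, 26]
32 → extends → [19, 26, 32]
25 → replaces 26 → [19, 25, 32]
12 → replaces 19 → [12, 25, 32]
16 → replaces 25 → [12, 16, 32]
6 → replaces 12 → [6, 16, 32]
6 → already a tail → [6, 16, 32]
7 → replaces 16 → [6, 7, 32]
Longest strictly increasing subsequence has length 3, so deletions = 12 − 3 = 9.

9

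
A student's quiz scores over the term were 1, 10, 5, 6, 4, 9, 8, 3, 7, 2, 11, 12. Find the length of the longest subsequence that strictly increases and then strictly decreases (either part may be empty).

inc[i] = longest strictly increasing subsequence ending at i; dec[i] = longest strictly decreasing subsequence starting at i:
i:      1  2  3  4  5  6  7  8  9 10 11 12
a[i]:   1 10  5  6  4  9  8  3  7  2 11 12
inc:    1  2  2  3  2  4  4  2  4  2  5  6
dec:    1  5  4  4  3  4  3  2  2  1  1  1
Best peak at i=6 (value 9): inc=4, dec=4, length 4+4−1 = 7.

7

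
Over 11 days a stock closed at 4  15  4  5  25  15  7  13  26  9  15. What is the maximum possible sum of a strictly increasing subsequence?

70

Let S[i] be the best sum of a strictly increasing subsequence ending at i:
i:      1  2  3  4  5  6  7  8  9 10 11
a[i]:   4 15  4  5 25 15  7 13 26  9 15
S:      4 19  4  9 44 24 16 29 70 25 44
Maximum is 70 (e.g. 4 + 15 + 25 + 26).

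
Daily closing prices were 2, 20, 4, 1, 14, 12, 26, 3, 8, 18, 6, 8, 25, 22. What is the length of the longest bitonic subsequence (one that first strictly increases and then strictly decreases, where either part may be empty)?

inc[i] = longest strictly increasing subsequence ending at i; dec[i] = longest strictly decreasing subsequence starting at i:
i:      1  2  3  4  5  6  7  8  9 10 11 12 13 14
a[i]:   2 20  4  1 14 12 26  3  8 18  6  8 25 22
inc:    1  2  2  1  3  3  4  2  3  4  3  4  5  5
dec:    2  5  2  1  4  3  3  1  2  2  1  1  2  1
Best peak at i=2 (value 20): inc=2, dec=5, length 2+5−1 = 6.

6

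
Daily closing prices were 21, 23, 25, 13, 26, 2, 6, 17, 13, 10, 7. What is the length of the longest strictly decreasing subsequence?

Negate each value so 'decreasing' becomes 'increasing', then run patience tails on the negated sequence:
-21 → extends → [-21]
-23 → replaces -21 → [-23]
-25 → replaces -23 → [-25]
-13 → extends → [-25, -13]
-26 → replaces -25 → [-26, -13]
-2 → extends → [-26, -13, -2]
-6 → replaces -2 → [-26, -13, -6]
-17 → replaces -13 → [-26, -17, -6]
-13 → replaces -6 → [-26, -17, -13]
-10 → extends → [-26, -17, -13, -10]
-7 → extends → [-26, -17, -13, -10, -7]
Five tails, so the longest strictly decreasing subsequence of the original has length 5.

5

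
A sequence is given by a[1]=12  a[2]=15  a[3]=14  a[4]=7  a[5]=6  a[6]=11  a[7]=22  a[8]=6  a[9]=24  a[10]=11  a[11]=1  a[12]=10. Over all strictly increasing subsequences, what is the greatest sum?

73

Let S[i] be the best sum of a strictly increasing subsequence ending at i:
i:      1  2  3  4  5  6  7  8  9 10 11 12
a[i]:  12 15 14  7  6 11 22  6 24 11  1 10
S:     12 27 26  7  6 18 49  6 73 18  1 17
Maximum is 73 (e.g. 12 + 15 + 22 + 24).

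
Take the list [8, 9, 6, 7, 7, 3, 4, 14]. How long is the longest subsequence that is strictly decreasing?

Negate each value so 'decreasing' becomes 'increasing', then run patience tails on the negated sequence:
-8 → extends → [-8]
-9 → replaces -8 → [-9]
-6 → extends → [-9, -6]
-7 → replaces -6 → [-9, -7]
-7 → already a tail → [-9, -7]
-3 → extends → [-9, -7, -3]
-4 → replaces -3 → [-9, -7, -4]
-14 → replaces -9 → [-14, -7, -4]
Three tails, so the longest strictly decreasing subsequence of the original has length 3.

3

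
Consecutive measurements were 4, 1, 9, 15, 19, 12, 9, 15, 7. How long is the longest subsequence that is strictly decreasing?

Negate each value so 'decreasing' becomes 'increasing', then run patience tails on the negated sequence:
-4 → extends → [-4]
-1 → extends → [-4, -1]
-9 → replaces -4 → [-9, -1]
-15 → replaces -9 → [-15, -1]
-19 → replaces -15 → [-19, -1]
-12 → replaces -1 → [-19, -12]
-9 → extends → [-19, -12, -9]
-15 → replaces -12 → [-19, -15, -9]
-7 → extends → [-19, -15, -9, -7]
Four tails, so the longest strictly decreasing subsequence of the original has length 4.

4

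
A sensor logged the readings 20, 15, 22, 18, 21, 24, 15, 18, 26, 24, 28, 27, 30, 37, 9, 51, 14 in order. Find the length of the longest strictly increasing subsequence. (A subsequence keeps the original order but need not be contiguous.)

9

Track the smallest tail for each achievable length (strict):
20 → extends → [20]
15 → replaces 20 → [15]
22 → extends → [15, 22]
18 → replaces 22 → [15, 18]
21 → extends → [15, 18, 21]
24 → extends → [15, 18, 21, 24]
15 → already a tail → [15, 18, 21, 24]
18 → already a tail → [15, 18, 21, 24]
26 → extends → [15, 18, 21, 24, 26]
24 → already a tail → [15, 18, 21, 24, 26]
28 → extends → [15, 18, 21, 24, 26, 28]
27 → replaces 28 → [15, 18, 21, 24, 26, 27]
30 → extends → [15, 18, 21, 24, 26, 27, 30]
37 → extends → [15, 18, 21, 24, 26, 27, 30, 37]
9 → replaces 15 → [9, 18, 21, 24, 26, 27, 30, 37]
51 → extends → [9, 18, 21, 24, 26, 27, 30, 37, 51]
14 → replaces 18 → [9, 14, 21, 24, 26, 27, 30, 37, 51]
Nine tails, so the longest strictly increasing subsequence has length 9 (e.g. 15, 18, 21, 24, 26, 28, 30, 37, 51).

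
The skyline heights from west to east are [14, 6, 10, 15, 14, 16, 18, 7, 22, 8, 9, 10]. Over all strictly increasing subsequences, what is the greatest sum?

Let S[i] be the best sum of a strictly increasing subsequence ending at i:
i:      1  2  3  4  5  6  7  8  9 10 11 12
a[i]:  14  6 10 15 14 16 18  7 22  8  9 10
S:     14  6 16 31 30 47 65 13 87 21 30 40
Maximum is 87 (e.g. 6 + 10 + 15 + 16 + 18 + 22).

87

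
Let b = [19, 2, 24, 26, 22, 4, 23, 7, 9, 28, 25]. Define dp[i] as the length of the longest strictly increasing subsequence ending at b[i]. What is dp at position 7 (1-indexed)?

3

dp[i] = 1 + max{dp[j] : j<i, b[j]<b[i]} (or 1 if no such j):
i:      1  2  3  4  5  6  7  8  9 10 11
b[i]:  19  2 24 26 22  4 23  7  9 28 25
dp:     1  1  2  3  2  2  3  3  4  5  5
At index 7 the value is 3.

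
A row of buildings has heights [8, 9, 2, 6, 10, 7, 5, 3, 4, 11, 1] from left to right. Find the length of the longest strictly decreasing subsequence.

5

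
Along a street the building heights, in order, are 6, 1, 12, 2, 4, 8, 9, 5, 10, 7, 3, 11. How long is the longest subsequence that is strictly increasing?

7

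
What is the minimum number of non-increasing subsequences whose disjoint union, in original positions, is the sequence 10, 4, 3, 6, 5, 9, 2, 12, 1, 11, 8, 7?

4

The minimum number of non-increasing subsequences covering a sequence equals the length of its longest strictly increasing subsequence.
LIS length is 4 (e.g. 4, 6, 9, 12), so 4 piles are needed.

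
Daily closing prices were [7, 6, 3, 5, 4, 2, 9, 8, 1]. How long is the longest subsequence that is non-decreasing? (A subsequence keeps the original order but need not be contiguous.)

3

Track the smallest tail for each achievable length (allowing ties):
7 → extends → [7]
6 → replaces 7 → [6]
3 → replaces 6 → [3]
5 → extends → [3, 5]
4 → replaces 5 → [3, 4]
2 → replaces 3 → [2, 4]
9 → extends → [2, 4, 9]
8 → replaces 9 → [2, 4, 8]
1 → replaces 2 → [1, 4, 8]
Three tails, so the longest non-decreasing subsequence has length 3 (e.g. 3, 5, 9).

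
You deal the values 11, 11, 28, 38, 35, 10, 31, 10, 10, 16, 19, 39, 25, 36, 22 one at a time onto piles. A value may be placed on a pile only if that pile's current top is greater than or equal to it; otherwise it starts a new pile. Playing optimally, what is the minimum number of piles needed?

The minimum number of non-increasing subsequences covering a sequence equals the length of its longest strictly increasing subsequence.
LIS length is 5 (e.g. 11, 16, 19, 25, 36), so 5 piles are needed.

5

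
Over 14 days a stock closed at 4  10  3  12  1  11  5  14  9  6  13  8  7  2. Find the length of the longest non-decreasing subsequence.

4

Track the smallest tail for each achievable length (allowing ties):
4 → extends → [4]
10 → extends → [4, 10]
3 → replaces 4 → [3, 10]
12 → extends → [3, 10, 12]
1 → replaces 3 → [1, 10, 12]
11 → replaces 12 → [1, 10, 11]
5 → replaces 10 → [1, 5, 11]
14 → extends → [1, 5, 11, 14]
9 → replaces 11 → [1, 5, 9, 14]
6 → replaces 9 → [1, 5, 6, 14]
13 → replaces 14 → [1, 5, 6, 13]
8 → replaces 13 → [1, 5, 6, 8]
7 → replaces 8 → [1, 5, 6, 7]
2 → replaces 5 → [1, 2, 6, 7]
Four tails, so the longest non-decreasing subsequence has length 4 (e.g. 4, 10, 12, 14).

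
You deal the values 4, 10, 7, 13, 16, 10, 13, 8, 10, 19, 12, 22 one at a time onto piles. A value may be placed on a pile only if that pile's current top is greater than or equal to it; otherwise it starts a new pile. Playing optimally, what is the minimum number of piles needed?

Place each on the leftmost legal pile:
4 → new pile 1 (tops now [4])
10 → new pile 2 (tops now [4, 10])
7 → pile 2 (tops now [4, 7])
13 → new pile 3 (tops now [4, 7, 13])
16 → new pile 4 (tops now [4, 7, 13, 16])
10 → pile 3 (tops now [4, 7, 10, 16])
13 → pile 4 (tops now [4, 7, 10, 13])
8 → pile 3 (tops now [4, 7, 8, 13])
10 → pile 4 (tops now [4, 7, 8, 10])
19 → new pile 5 (tops now [4, 7, 8, 10, 19])
12 → pile 5 (tops now [4, 7, 8, 10, 12])
22 → new pile 6 (tops now [4, 7, 8, 10, 12, 22])
Six piles.

6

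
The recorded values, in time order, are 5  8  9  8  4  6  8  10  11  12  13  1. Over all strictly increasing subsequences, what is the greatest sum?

Let S[i] be the best sum of a strictly increasing subsequence ending at i:
i:      1  2  3  4  5  6  7  8  9 10 11 12
a[i]:   5  8  9  8  4  6  8 10 11 12 13  1
S:      5 13 22 13  4 11 19 32 43 55 68  1
Maximum is 68 (e.g. 5 + 8 + 9 + 10 + 11 + 12 + 13).

68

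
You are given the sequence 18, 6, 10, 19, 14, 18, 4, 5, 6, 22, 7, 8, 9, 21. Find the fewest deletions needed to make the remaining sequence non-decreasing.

Fewest deletions = n − (longest non-decreasing subsequence).
Patience tails:
18 → extends → [18]
6 → replaces 18 → [6]
10 → extends → [6, 10]
19 → extends → [6, 10, 19]
14 → replaces 19 → [6, 10, 14]
18 → extends → [6, 10, 14, 18]
4 → replaces 6 → [4, 10, 14, 18]
5 → replaces 10 → [4, 5, 14, 18]
6 → replaces 14 → [4, 5, 6, 18]
22 → extends → [4, 5, 6, 18, 22]
7 → replaces 18 → [4, 5, 6, 7, 22]
8 → replaces 22 → [4, 5, 6, 7, 8]
9 → extends → [4, 5, 6, 7, 8, 9]
21 → extends → [4, 5, 6, 7, 8, 9, 21]
Longest non-decreasing subsequence has length 7, so deletions = 14 − 7 = 7.

7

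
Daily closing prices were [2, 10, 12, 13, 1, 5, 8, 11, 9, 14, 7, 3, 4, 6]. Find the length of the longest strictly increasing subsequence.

5

Track the smallest tail for each achievable length (strict):
2 → extends → [2]
10 → extends → [2, 10]
12 → extends → [2, 10, 12]
13 → extends → [2, 10, 12, 13]
1 → replaces 2 → [1, 10, 12, 13]
5 → replaces 10 → [1, 5, 12, 13]
8 → replaces 12 → [1, 5, 8, 13]
11 → replaces 13 → [1, 5, 8, 11]
9 → replaces 11 → [1, 5, 8, 9]
14 → extends → [1, 5, 8, 9, 14]
7 → replaces 8 → [1, 5, 7, 9, 14]
3 → replaces 5 → [1, 3, 7, 9, 14]
4 → replaces 7 → [1, 3, 4, 9, 14]
6 → replaces 9 → [1, 3, 4, 6, 14]
Five tails, so the longest strictly increasing subsequence has length 5 (e.g. 2, 10, 12, 13, 14).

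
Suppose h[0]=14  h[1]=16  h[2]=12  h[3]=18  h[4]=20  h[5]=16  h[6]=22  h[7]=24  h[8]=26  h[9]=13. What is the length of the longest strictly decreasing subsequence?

3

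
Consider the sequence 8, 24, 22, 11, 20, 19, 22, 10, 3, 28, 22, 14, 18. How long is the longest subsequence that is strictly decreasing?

Negate each value so 'decreasing' becomes 'increasing', then run patience tails on the negated sequence:
-8 → extends → [-8]
-24 → replaces -8 → [-24]
-22 → extends → [-24, -22]
-11 → extends → [-24, -22, -11]
-20 → replaces -11 → [-24, -22, -20]
-19 → extends → [-24, -22, -20, -19]
-22 → already a tail → [-24, -22, -20, -19]
-10 → extends → [-24, -22, -20, -19, -10]
-3 → extends → [-24, -22, -20, -19, -10, -3]
-28 → replaces -24 → [-28, -22, -20, -19, -10, -3]
-22 → already a tail → [-28, -22, -20, -19, -10, -3]
-14 → replaces -10 → [-28, -22, -20, -19, -14, -3]
-18 → replaces -14 → [-28, -22, -20, -19, -18, -3]
Six tails, so the longest strictly decreasing subsequence of the original has length 6.

6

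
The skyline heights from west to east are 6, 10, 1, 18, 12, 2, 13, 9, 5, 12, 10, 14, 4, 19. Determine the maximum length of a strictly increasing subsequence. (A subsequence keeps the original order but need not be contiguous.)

6

Let dp[i] be the length of the longest such subsequence ending at index i:
i:      1  2  3  4  5  6  7  8  9 10 11 12 13 14
a[i]:   6 10  1 18 12  2 13  9  5 12 10 14  4 19
dp:     1  2  1  3  3  2  4  3  3  4  4  5  3  6
Maximum dp value is 6.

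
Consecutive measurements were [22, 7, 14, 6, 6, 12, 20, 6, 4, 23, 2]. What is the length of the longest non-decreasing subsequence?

Track the smallest tail for each achievable length (allowing ties):
22 → extends → [22]
7 → replaces 22 → [7]
14 → extends → [7, 14]
6 → replaces 7 → [6, 14]
6 → replaces 14 → [6, 6]
12 → extends → [6, 6, 12]
20 → extends → [6, 6, 12, 20]
6 → replaces 12 → [6, 6, 6, 20]
4 → replaces 6 → [4, 6, 6, 20]
23 → extends → [4, 6, 6, 20, 23]
2 → replaces 4 → [2, 6, 6, 20, 23]
Five tails, so the longest non-decreasing subsequence has length 5 (e.g. 6, 6, 12, 20, 23).

5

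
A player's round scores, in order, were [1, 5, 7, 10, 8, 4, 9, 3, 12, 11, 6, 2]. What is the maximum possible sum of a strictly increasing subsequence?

42

Let S[i] be the best sum of a strictly increasing subsequence ending at i:
i:      1  2  3  4  5  6  7  8  9 10 11 12
a[i]:   1  5  7 10  8  4  9  3 12 11  6  2
S:      1  6 13 23 21  5 30  4 42 41 12  3
Maximum is 42 (e.g. 1 + 5 + 7 + 8 + 9 + 12).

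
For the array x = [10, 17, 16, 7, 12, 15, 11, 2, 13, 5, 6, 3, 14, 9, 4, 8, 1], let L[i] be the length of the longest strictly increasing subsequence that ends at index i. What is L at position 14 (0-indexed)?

dp[i] = 1 + max{dp[j] : j<i, x[j]<x[i]} (or 1 if no such j):
i:      0  1  2  3  4  5  6  7  8  9 10 11 12 13 14 15 16
x[i]:  10 17 16  7 12 15 11  2 13  5  6  3 14  9  4  8  1
dp:     1  2  2  1  2  3  2  1  3  2  3  2  4  4  3  4  1
At index 14 the value is 3.

3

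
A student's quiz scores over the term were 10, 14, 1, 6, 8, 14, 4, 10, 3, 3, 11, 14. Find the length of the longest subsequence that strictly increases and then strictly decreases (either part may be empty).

inc[i] = longest strictly increasing subsequence ending at i; dec[i] = longest strictly decreasing subsequence starting at i:
i:      1  2  3  4  5  6  7  8  9 10 11 12
a[i]:  10 14  1  6  8 14  4 10  3  3 11 14
inc:    1  2  1  2  3  4  2  4  2  2  5  6
dec:    4  4  1  3  3  3  2  2  1  1  1  1
Best peak at i=6 (value 14): inc=4, dec=3, length 4+3−1 = 6.

6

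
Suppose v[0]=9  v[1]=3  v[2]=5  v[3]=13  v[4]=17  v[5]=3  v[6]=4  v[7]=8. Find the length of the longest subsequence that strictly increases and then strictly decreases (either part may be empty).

5

inc[i] = longest strictly increasing subsequence ending at i; dec[i] = longest strictly decreasing subsequence starting at i:
i:      0  1  2  3  4  5  6  7
v[i]:   9  3  5 13 17  3  4  8
inc:    1  1  2  3  4  1  2  3
dec:    3  1  2  2  2  1  1  1
Best peak at i=4 (value 17): inc=4, dec=2, length 4+2−1 = 5.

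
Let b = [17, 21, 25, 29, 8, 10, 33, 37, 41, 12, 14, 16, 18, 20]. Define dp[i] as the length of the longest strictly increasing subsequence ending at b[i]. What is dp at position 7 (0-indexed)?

dp[i] = 1 + max{dp[j] : j<i, b[j]<b[i]} (or 1 if no such j):
i:      0  1  2  3  4  5  6  7  8  9 10 11 12 13
b[i]:  17 21 25 29  8 10 33 37 41 12 14 16 18 20
dp:     1  2  3  4  1  2  5  6  7  3  4  5  6  7
At index 7 the value is 6.

6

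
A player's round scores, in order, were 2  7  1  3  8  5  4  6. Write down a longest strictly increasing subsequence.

Patience tails give the LIS length; then backtrack through the dp parents:
2 → extends → [2]
7 → extends → [2, 7]
1 → replaces 2 → [1, 7]
3 → replaces 7 → [1, 3]
8 → extends → [1, 3, 8]
5 → replaces 8 → [1, 3, 5]
4 → replaces 5 → [1, 3, 4]
6 → extends → [1, 3, 4, 6]
Length 4; one witness is 2, 3, 5, 6.

2, 3, 5, 6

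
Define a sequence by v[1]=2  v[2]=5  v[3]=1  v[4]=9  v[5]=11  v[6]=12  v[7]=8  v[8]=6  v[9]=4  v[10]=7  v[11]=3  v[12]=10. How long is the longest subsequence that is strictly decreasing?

5

Let dp[i] be the longest strictly decreasing subsequence ending at i:
i:      1  2  3  4  5  6  7  8  9 10 11 12
v[i]:   2  5  1  9 11 12  8  6  4  7  3 10
dp:     1  1  2  1  1  1  2  3  4  3  5  2
Maximum is 5.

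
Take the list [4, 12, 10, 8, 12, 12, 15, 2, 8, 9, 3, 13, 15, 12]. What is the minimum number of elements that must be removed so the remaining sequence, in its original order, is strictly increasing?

Fewest deletions = n − (longest strictly increasing subsequence).
i:      1  2  3  4  5  6  7  8  9 10 11 12 13 14
a[i]:   4 12 10  8 12 12 15  2  8  9  3 13 15 12
dp:     1  2  2  2  3  3  4  1  2  3  2  4  5  4
max dp = 5, so deletions = 14 − 5 = 9.

9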